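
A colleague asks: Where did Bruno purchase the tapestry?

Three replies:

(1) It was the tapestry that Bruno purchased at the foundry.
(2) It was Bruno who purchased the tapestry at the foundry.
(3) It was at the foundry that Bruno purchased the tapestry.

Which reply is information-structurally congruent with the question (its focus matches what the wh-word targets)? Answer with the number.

3

The question word "where" targets the location.
Option (1) clefts "the tapestry" — the direct object, not what was asked.
Option (2) clefts "Bruno" — the subject (agent), not what was asked.
Option (3) clefts "at the foundry" — that matches what the question asks about.
So the congruent reply is (3).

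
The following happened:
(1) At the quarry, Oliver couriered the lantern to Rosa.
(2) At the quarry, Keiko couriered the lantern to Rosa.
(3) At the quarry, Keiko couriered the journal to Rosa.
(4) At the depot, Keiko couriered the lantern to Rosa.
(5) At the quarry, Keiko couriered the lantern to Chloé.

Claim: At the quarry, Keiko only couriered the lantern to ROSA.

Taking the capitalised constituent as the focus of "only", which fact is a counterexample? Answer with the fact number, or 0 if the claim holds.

The capitals mark "Rosa" as focus. So "only" rules out other recipients, with the rest (agent = Keiko, thing = the lantern, setting = at the quarry) as background.
Fact (5) shares the background but differs in recipient (Chloé) — a counterexample.

5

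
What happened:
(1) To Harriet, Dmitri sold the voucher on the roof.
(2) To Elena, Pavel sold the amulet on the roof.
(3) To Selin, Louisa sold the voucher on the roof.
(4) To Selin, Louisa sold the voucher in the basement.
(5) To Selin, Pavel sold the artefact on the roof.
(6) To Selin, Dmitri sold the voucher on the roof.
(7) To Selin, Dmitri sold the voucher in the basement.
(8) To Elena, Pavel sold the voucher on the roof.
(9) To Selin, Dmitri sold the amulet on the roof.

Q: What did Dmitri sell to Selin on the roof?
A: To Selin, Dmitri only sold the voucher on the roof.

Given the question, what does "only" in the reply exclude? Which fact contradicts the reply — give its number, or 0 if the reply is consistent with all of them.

9

The question "What did ...?" targets the thing, so in the reply the focus falls on "the voucher".
So "only" ranges over things; the rest (same agent, recipient, setting (Dmitri / Selin / on the roof)) is presupposed.
Fact (9) shares the background with a different thing (the amulet) — counterexample.
(Fact (7) would refute a reading with focus on the setting — but that is not what the question asks.)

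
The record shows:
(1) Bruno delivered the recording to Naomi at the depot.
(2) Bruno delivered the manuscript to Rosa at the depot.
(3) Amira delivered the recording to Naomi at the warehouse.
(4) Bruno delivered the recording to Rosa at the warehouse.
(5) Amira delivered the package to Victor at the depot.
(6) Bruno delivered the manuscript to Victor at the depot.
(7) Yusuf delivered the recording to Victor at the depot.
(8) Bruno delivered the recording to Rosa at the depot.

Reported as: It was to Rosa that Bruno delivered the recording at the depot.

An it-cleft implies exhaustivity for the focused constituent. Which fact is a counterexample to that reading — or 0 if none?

1

Focus of the cleft: "Rosa" (the recipient). Presupposed background: same agent, thing, setting (Bruno / the recording / at the depot).
The exhaustive reading says no other recipient fits that background.
But fact (1) also has same agent, thing, setting (Bruno / the recording / at the depot), with recipient = Naomi — so the exhaustive reading fails.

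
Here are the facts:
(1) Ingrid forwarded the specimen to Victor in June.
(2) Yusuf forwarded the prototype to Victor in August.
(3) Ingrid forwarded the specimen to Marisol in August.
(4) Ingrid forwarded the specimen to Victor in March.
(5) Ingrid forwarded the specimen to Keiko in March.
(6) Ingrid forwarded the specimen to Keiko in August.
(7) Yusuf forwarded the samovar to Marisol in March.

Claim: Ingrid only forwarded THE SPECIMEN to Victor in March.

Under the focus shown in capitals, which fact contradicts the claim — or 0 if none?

The capitals mark "the specimen" as focus. So "only" rules out other things, with the rest (Ingrid as agent and Victor as recipient and in March as setting) as background.
No fact matches Ingrid as agent and Victor as recipient and in March as setting with a different thing — every other fact differs on at least one backgrounded slot. So no fact refutes it.

0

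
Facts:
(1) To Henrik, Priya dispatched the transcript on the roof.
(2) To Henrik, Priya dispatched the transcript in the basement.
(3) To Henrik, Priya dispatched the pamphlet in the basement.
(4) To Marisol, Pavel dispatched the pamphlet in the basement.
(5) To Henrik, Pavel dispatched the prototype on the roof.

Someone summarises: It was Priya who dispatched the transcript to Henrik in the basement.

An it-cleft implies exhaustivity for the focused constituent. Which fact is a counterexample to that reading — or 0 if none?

0

Focus of the cleft: "Priya" (the agent). Presupposed background: the transcript as thing and Henrik as recipient and in the basement as setting.
The exhaustive reading says no other agent fits that background.
No listed fact matches the background with a different agent. Exhaustivity holds.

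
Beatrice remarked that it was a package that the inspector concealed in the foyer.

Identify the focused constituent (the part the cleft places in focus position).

In an it-cleft "It was X that/who ...", the clefted constituent X is the focus; the that/who-clause expresses the presupposed open proposition.
Here the focus is "a package". The backgrounded (presupposed) material includes "the inspector" and "in the foyer".

a package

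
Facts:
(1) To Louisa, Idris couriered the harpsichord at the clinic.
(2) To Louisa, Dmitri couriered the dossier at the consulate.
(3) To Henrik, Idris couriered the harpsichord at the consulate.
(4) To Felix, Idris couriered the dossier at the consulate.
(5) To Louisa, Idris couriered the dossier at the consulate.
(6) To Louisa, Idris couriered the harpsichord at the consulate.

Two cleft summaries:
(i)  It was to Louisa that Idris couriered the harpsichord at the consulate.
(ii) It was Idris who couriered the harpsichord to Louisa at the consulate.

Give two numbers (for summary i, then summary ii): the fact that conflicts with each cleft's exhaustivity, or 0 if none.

3, 0

Summary (i) focuses "Louisa" (the recipient); background Idris as agent and the harpsichord as thing and at the consulate as setting. Fact (3) matches that background with recipient = Henrik — refutes (i).
Summary (ii) focuses "Idris" (the agent); background the harpsichord as thing and Louisa as recipient and at the consulate as setting. No fact matches that background with a different agent, so 0.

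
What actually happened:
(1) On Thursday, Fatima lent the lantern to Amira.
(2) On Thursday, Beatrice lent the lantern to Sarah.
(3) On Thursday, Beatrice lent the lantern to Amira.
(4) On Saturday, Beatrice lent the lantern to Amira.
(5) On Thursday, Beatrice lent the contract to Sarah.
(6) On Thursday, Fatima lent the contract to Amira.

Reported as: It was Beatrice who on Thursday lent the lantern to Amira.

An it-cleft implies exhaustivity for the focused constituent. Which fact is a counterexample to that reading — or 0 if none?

1

Focus of the cleft: "Beatrice" (the agent). Presupposed background: thing = the lantern, recipient = Amira, setting = on Thursday.
Exhaustivity: Beatrice is the only agent satisfying that background.
Fact (1) shares the background but with agent = Fatima; exhaustivity is violated.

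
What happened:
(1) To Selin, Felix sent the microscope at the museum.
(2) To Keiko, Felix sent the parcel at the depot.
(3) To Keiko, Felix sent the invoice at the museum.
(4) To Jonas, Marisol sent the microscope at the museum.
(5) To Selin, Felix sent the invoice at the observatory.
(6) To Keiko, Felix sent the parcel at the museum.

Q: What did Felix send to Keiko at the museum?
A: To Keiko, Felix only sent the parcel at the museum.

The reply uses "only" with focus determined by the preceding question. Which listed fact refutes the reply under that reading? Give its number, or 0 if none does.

3

The question "What did ...?" targets the thing, so in the reply the focus falls on "the parcel".
"Only" then excludes alternative things while the background — agent = Felix, recipient = Keiko, setting = at the museum — is held fixed.
Fact (3) keeps agent = Felix, recipient = Keiko, setting = at the museum but has thing = the invoice; that refutes the reply.
(Fact (2) would refute a reading with focus on the setting — but that is not what the question asks.)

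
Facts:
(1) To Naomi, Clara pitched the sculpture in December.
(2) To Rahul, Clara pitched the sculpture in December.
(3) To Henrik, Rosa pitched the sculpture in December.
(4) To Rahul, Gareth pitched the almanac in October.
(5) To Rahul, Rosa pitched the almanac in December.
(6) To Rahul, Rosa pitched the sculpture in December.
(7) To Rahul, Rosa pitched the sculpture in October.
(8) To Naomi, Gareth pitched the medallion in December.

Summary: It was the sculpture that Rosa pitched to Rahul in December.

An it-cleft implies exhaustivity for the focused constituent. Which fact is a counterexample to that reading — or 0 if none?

Focus of the cleft: "the sculpture" (the thing). Presupposed background: same agent, recipient, setting (Rosa / Rahul / in December).
Exhaustivity: the sculpture is the only thing satisfying that background.
Fact (5) shares the background but with thing = the almanac; exhaustivity is violated.

5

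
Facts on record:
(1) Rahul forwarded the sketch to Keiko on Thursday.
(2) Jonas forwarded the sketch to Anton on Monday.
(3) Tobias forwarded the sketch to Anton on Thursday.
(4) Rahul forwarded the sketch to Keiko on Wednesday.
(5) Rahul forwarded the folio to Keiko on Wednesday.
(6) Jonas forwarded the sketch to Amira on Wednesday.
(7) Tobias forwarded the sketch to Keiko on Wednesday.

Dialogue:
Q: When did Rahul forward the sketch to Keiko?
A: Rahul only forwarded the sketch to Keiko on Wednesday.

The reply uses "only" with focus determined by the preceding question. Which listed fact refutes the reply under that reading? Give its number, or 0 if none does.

Answering "When did ...?" puts focus on the setting — here, "on Wednesday".
"Only" then excludes alternative settings while the background — agent = Rahul, thing = the sketch, recipient = Keiko — is held fixed.
Fact (1) keeps agent = Rahul, thing = the sketch, recipient = Keiko but has setting = on Thursday; that refutes the reply.
(Fact (5) would refute a reading with focus on the thing — but that is not what the question asks.)

1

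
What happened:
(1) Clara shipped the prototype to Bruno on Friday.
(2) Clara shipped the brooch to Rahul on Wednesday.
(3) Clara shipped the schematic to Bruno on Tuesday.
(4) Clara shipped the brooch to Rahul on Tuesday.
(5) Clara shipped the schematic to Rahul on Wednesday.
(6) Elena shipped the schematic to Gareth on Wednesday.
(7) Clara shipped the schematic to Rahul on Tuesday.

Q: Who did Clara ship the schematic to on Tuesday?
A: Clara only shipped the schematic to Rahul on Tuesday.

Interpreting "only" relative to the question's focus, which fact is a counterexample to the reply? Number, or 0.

3

Answering "Who did ... to ...?" puts focus on the recipient — here, "Rahul".
"Only" then excludes alternative recipients while the background — Clara as agent and the schematic as thing and on Tuesday as setting — is held fixed.
Fact (3) keeps Clara as agent and the schematic as thing and on Tuesday as setting but has recipient = Bruno; that refutes the reply.
(Fact (4) would refute a reading with focus on the thing — but that is not what the question asks.)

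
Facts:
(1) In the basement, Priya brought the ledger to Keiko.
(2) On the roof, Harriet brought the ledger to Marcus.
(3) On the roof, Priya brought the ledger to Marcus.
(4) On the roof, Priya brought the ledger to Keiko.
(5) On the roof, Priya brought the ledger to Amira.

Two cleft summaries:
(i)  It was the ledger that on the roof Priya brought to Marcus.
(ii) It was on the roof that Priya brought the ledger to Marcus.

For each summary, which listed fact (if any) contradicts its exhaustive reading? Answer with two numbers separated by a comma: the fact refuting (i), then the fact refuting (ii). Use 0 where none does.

Summary (i) focuses "the ledger" (the thing); background agent = Priya, recipient = Marcus, setting = on the roof. No fact matches that background with a different thing, so 0.
Summary (ii) focuses "on the roof" (the setting); background agent = Priya, thing = the ledger, recipient = Marcus. No fact matches that background with a different setting, so 0.

0, 0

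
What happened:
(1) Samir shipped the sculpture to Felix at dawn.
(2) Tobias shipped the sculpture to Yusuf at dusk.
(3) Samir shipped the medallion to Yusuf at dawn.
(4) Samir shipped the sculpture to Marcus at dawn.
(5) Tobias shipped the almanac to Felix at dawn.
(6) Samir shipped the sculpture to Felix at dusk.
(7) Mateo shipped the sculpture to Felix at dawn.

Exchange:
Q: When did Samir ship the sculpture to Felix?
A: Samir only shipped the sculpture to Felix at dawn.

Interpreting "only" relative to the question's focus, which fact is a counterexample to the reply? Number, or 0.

6

Answering "When did ...?" puts focus on the setting — here, "at dawn".
"Only" then excludes alternative settings while the background — Samir as agent and the sculpture as thing and Felix as recipient — is held fixed.
Fact (6) shares the background with a different setting (at dusk) — counterexample.
(Fact (4) would refute a reading with focus on the recipient — but that is not what the question asks.)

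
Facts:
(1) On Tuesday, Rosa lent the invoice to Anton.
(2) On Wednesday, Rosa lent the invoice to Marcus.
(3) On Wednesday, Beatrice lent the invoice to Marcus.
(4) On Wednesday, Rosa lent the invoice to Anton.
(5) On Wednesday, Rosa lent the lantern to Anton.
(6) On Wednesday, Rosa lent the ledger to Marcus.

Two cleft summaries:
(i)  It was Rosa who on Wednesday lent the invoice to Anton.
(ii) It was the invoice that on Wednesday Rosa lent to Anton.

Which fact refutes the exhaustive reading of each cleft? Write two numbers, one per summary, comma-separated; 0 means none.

(i): focus "Rosa". No fact shares thing = the invoice, recipient = Anton, setting = on Wednesday with a different agent. 0.
(ii): focus "the invoice". Looking for agent = Rosa, recipient = Anton, setting = on Wednesday with some other thing — fact (5) has the lantern there. Refuted.

0, 5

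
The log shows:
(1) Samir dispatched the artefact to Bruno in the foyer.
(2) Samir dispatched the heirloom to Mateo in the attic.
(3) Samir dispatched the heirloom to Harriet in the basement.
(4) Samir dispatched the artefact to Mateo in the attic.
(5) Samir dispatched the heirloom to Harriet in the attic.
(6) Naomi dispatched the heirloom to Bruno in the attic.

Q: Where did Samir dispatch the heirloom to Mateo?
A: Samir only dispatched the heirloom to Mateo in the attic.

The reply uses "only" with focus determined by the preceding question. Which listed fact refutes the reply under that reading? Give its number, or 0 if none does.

0

Answering "Where did ...?" puts focus on the setting — here, "in the attic".
So "only" ranges over settings; the rest (same agent, thing, recipient (Samir / the heirloom / Mateo)) is presupposed.
No listed fact shares that background with another setting. Nothing contradicts the reply.
(Fact (4) would refute a reading with focus on the thing — but that is not what the question asks.)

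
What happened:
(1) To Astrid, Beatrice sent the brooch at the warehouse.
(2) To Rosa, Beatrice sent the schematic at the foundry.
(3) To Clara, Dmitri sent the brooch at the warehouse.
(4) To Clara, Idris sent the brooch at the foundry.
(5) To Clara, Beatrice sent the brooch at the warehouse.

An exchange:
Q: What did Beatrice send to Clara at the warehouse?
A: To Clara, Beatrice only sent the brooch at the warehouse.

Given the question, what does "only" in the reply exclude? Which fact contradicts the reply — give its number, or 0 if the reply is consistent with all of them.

0

Answering "What did ...?" puts focus on the thing — here, "the brooch".
So "only" ranges over things; the rest (agent = Beatrice, recipient = Clara, setting = at the warehouse) is presupposed.
No listed fact shares that background with another thing. Nothing contradicts the reply.
(Fact (1) would refute a reading with focus on the recipient — but that is not what the question asks.)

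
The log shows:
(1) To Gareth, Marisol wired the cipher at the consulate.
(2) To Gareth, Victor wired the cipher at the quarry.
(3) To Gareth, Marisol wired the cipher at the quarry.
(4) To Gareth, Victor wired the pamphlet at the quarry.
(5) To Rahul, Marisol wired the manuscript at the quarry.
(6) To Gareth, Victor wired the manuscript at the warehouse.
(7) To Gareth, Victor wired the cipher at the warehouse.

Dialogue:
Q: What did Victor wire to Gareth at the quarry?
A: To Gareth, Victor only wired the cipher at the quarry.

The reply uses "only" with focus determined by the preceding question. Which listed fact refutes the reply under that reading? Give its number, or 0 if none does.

The question "What did ...?" targets the thing, so in the reply the focus falls on "the cipher".
So "only" ranges over things; the rest (Victor as agent and Gareth as recipient and at the quarry as setting) is presupposed.
Fact (4) shares the background with a different thing (the pamphlet) — counterexample.
(Fact (7) would refute a reading with focus on the setting — but that is not what the question asks.)

4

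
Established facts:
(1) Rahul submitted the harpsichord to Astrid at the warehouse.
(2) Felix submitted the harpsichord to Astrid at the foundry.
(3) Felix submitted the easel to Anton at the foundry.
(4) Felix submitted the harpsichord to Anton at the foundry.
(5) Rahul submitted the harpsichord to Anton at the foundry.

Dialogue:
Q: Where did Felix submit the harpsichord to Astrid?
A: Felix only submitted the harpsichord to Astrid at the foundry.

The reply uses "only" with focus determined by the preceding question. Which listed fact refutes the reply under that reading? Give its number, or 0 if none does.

The question "Where did ...?" targets the setting, so in the reply the focus falls on "at the foundry".
So "only" ranges over settings; the rest (Felix as agent and the harpsichord as thing and Astrid as recipient) is presupposed.
No listed fact shares that background with another setting. Nothing contradicts the reply.
(Fact (4) would refute a reading with focus on the recipient — but that is not what the question asks.)

0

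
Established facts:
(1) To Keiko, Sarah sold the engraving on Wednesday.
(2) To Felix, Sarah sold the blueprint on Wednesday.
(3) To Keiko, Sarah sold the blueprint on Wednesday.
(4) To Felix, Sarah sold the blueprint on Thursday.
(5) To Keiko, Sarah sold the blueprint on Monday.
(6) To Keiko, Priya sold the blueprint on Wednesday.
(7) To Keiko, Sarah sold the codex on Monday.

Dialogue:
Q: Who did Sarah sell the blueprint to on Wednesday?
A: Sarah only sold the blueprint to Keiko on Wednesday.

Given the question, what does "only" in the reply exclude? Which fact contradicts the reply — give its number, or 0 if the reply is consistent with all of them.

Answering "Who did ... to ...?" puts focus on the recipient — here, "Keiko".
"Only" then excludes alternative recipients while the background — same agent, thing, setting (Sarah / the blueprint / on Wednesday) — is held fixed.
Fact (2) shares the background with a different recipient (Felix) — counterexample.
(Fact (1) would refute a reading with focus on the thing — but that is not what the question asks.)

2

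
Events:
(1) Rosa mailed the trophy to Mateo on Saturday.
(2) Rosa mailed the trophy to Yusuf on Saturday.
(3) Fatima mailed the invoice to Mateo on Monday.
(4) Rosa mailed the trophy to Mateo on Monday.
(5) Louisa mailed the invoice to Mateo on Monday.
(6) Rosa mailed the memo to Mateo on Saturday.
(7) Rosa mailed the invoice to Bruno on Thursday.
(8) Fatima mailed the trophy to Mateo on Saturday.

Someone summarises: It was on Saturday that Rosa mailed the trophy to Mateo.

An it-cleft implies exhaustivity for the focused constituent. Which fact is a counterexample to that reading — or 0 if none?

4

Focus of the cleft: "on Saturday" (the setting). Presupposed background: Rosa as agent and the trophy as thing and Mateo as recipient.
Exhaustivity: on Saturday is the only setting satisfying that background.
Fact (4) shares the background but with setting = on Monday; exhaustivity is violated.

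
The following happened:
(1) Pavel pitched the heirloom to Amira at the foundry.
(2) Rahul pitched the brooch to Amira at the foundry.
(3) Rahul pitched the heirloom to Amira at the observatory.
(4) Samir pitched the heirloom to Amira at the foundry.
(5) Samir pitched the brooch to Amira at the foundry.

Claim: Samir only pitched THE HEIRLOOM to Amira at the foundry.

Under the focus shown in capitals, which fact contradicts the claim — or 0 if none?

The capitals mark "the heirloom" as focus. So "only" rules out other things, with the rest (same agent, recipient, setting (Samir / Amira / at the foundry)) as background.
Fact (5) matches on same agent, recipient, setting (Samir / Amira / at the foundry), but has thing = the brooch instead. That refutes the claim.

5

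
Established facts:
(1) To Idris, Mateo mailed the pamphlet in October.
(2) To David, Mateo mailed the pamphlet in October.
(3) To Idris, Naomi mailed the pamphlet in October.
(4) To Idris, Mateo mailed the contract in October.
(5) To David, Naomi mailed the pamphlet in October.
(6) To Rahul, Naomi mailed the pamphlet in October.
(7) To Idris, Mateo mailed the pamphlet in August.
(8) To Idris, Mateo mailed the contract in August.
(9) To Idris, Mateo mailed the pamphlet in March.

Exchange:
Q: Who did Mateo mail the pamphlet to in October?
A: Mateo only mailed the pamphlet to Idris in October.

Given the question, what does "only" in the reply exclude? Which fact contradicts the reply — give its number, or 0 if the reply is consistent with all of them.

2

Answering "Who did ... to ...?" puts focus on the recipient — here, "Idris".
So "only" ranges over recipients; the rest (agent = Mateo, thing = the pamphlet, setting = in October) is presupposed.
Fact (2) shares the background with a different recipient (David) — counterexample.
(Fact (4) would refute a reading with focus on the thing — but that is not what the question asks.)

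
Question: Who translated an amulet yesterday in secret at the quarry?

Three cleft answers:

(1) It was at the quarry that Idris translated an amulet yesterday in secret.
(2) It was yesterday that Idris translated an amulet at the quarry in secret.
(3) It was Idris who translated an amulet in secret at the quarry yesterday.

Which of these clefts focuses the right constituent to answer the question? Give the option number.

The question word "who" targets the subject (agent).
Option (1) clefts "at the quarry" — the location, not what was asked.
Option (2) clefts "yesterday" — the time, not what was asked.
Option (3) clefts "Idris" — that matches what the question asks about.
So the congruent reply is (3).

3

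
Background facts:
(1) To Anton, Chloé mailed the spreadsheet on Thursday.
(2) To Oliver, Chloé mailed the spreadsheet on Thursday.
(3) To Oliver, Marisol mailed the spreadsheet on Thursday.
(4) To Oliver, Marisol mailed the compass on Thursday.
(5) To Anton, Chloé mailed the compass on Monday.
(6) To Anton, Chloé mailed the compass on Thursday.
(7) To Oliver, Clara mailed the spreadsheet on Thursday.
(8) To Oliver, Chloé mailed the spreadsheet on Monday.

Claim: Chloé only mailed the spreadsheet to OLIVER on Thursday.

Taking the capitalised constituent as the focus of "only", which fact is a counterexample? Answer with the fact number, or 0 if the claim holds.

1

The capitals mark "Oliver" as focus. So "only" rules out other recipients, with the rest (same agent, thing, setting (Chloé / the spreadsheet / on Thursday)) as background.
Fact (1) shares the background but differs in recipient (Anton) — a counterexample.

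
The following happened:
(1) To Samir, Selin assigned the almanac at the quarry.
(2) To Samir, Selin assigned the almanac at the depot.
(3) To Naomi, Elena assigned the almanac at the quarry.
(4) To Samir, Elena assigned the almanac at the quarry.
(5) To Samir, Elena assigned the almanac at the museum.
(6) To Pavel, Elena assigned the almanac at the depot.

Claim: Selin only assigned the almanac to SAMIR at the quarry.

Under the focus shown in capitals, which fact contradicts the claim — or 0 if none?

Focus (in capitals) is "Samir" — the recipient. "Only" excludes alternative recipients while holding fixed Selin as agent and the almanac as thing and at the quarry as setting.
Every other fact changes something in the background, not just the recipient. Nothing refutes the claim.

0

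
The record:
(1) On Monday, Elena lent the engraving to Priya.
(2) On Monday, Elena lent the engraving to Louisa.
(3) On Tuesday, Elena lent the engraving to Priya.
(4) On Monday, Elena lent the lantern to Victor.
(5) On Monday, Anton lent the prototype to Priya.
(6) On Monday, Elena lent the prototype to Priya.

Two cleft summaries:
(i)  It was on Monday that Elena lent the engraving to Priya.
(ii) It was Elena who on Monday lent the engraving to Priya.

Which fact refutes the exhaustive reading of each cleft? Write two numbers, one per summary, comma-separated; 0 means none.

Summary (i) focuses "on Monday" (the setting); background same agent, thing, recipient (Elena / the engraving / Priya). Fact (3) matches that background with setting = on Tuesday — refutes (i).
Summary (ii) focuses "Elena" (the agent); background same thing, recipient, setting (the engraving / Priya / on Monday). No fact matches that background with a different agent, so 0.

3, 0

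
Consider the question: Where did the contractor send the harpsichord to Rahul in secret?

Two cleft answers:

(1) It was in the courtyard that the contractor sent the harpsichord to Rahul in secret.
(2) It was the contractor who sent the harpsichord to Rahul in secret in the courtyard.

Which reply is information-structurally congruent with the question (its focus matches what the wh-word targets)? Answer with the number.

The question word "where" targets the location.
Option (1) clefts "in the courtyard" — that matches what the question asks about.
Option (2) clefts "the contractor" — the subject (agent), not what was asked.
So the congruent reply is (1).

1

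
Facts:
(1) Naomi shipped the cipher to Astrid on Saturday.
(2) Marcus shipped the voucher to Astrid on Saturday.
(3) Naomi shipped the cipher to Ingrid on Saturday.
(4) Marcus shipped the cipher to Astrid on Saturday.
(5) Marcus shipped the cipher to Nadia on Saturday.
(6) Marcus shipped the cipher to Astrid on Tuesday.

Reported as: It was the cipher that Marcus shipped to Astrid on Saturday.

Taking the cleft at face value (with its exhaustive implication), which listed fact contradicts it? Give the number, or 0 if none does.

2

The cleft puts "the cipher" in focus and presupposes the open proposition with same agent, recipient, setting (Marcus / Astrid / on Saturday).
The exhaustive reading says no other thing fits that background.
But fact (2) also has same agent, recipient, setting (Marcus / Astrid / on Saturday), with thing = the voucher — so the exhaustive reading fails.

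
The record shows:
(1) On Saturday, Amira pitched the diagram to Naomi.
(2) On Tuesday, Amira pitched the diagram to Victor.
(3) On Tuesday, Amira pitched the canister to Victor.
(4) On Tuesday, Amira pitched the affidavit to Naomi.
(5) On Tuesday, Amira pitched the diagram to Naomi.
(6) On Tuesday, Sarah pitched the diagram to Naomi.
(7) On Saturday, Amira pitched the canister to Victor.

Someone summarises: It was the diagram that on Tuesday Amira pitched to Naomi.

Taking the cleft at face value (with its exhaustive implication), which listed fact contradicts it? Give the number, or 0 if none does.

4

Focus of the cleft: "the diagram" (the thing). Presupposed background: same agent, recipient, setting (Amira / Naomi / on Tuesday).
Exhaustivity: the diagram is the only thing satisfying that background.
Fact (4) shares the background but with thing = the affidavit; exhaustivity is violated.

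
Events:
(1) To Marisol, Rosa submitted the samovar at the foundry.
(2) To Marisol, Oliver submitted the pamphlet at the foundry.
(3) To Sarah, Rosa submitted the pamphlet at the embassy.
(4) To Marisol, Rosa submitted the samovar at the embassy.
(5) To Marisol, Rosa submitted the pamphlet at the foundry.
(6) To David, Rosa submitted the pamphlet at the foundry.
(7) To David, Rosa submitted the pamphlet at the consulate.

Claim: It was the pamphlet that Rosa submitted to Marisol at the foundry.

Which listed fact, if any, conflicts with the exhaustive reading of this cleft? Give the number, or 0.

The cleft puts "the pamphlet" in focus and presupposes the open proposition with Rosa as agent and Marisol as recipient and at the foundry as setting.
Exhaustivity: the pamphlet is the only thing satisfying that background.
Fact (1) shares the background but with thing = the samovar; exhaustivity is violated.

1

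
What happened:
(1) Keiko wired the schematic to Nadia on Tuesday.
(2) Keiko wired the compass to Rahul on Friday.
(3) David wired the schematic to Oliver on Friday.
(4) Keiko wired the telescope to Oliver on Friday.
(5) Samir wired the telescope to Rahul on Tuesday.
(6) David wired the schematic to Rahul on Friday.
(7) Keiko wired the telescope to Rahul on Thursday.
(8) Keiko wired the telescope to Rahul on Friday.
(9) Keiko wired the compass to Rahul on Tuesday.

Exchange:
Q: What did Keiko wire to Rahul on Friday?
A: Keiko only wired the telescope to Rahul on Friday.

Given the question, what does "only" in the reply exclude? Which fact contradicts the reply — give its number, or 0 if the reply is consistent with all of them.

2

The question "What did ...?" targets the thing, so in the reply the focus falls on "the telescope".
"Only" then excludes alternative things while the background — Keiko as agent and Rahul as recipient and on Friday as setting — is held fixed.
Fact (2) keeps Keiko as agent and Rahul as recipient and on Friday as setting but has thing = the compass; that refutes the reply.
(Fact (4) would refute a reading with focus on the recipient — but that is not what the question asks.)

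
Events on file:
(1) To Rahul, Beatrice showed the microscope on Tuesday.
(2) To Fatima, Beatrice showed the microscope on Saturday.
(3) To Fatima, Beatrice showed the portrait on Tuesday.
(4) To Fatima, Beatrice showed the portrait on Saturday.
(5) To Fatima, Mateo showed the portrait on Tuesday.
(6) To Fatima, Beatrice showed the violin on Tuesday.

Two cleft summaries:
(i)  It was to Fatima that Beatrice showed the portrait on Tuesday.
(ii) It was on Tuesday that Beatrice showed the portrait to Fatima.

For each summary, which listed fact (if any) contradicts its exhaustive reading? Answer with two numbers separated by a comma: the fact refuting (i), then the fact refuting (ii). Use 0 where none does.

Summary (i) focuses "Fatima" (the recipient); background agent = Beatrice, thing = the portrait, setting = on Tuesday. No fact matches that background with a different recipient, so 0.
Summary (ii) focuses "on Tuesday" (the setting); background agent = Beatrice, thing = the portrait, recipient = Fatima. Fact (4) matches that background with setting = on Saturday — refutes (ii).

0, 4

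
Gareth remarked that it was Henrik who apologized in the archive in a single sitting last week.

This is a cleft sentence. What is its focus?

In an it-cleft "It was X that/who ...", the clefted constituent X is the focus; the that/who-clause expresses the presupposed open proposition.
Here the focus is "Henrik". The backgrounded (presupposed) material includes "last week", "in the archive" and "in a single sitting".

Henrik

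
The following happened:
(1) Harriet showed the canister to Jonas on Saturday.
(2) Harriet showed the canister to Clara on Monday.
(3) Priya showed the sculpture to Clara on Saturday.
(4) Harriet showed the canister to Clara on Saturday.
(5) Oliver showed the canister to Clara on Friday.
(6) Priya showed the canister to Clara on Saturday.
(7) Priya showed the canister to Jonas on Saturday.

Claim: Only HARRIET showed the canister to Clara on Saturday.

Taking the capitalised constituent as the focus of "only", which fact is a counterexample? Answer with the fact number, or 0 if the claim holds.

6

Focus (in capitals) is "Harriet" — the agent. "Only" excludes alternative agents while holding fixed thing = the canister, recipient = Clara, setting = on Saturday.
Fact (6) shares the background but differs in agent (Priya) — a counterexample.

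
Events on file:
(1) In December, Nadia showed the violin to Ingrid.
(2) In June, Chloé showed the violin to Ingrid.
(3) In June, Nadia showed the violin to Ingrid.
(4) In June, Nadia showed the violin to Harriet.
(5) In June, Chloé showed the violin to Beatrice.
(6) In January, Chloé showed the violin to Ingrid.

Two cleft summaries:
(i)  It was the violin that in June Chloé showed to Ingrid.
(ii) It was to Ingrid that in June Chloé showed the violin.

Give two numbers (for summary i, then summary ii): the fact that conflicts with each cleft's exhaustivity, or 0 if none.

0, 5

(i): focus "the violin". No fact shares Chloé as agent and Ingrid as recipient and in June as setting with a different thing. 0.
(ii): focus "Ingrid". Looking for Chloé as agent and the violin as thing and in June as setting with some other recipient — fact (5) has Beatrice there. Refuted.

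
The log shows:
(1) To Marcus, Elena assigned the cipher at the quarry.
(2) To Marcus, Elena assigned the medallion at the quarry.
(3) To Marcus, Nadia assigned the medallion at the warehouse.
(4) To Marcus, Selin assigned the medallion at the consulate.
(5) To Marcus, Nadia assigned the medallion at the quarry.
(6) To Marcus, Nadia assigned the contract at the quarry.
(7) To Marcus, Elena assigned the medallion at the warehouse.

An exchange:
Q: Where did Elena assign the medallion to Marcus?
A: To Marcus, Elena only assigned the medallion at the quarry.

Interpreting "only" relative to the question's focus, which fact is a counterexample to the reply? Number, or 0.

Answering "Where did ...?" puts focus on the setting — here, "at the quarry".
So "only" ranges over settings; the rest (Elena as agent and the medallion as thing and Marcus as recipient) is presupposed.
Fact (7) keeps Elena as agent and the medallion as thing and Marcus as recipient but has setting = at the warehouse; that refutes the reply.
(Fact (1) would refute a reading with focus on the thing — but that is not what the question asks.)

7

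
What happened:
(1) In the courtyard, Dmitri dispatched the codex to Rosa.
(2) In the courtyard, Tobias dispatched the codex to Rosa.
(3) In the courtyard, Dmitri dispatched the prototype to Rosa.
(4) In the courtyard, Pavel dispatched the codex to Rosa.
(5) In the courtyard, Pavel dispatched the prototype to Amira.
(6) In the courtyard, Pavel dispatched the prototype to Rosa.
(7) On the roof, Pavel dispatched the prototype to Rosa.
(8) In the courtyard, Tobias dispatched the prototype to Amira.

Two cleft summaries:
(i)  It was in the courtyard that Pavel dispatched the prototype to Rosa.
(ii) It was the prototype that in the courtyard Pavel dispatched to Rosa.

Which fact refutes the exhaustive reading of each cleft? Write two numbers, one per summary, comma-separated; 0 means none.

7, 4

Summary (i) focuses "in the courtyard" (the setting); background agent = Pavel, thing = the prototype, recipient = Rosa. Fact (7) matches that background with setting = on the roof — refutes (i).
Summary (ii) focuses "the prototype" (the thing); background agent = Pavel, recipient = Rosa, setting = in the courtyard. Fact (4) matches that background with thing = the codex — refutes (ii).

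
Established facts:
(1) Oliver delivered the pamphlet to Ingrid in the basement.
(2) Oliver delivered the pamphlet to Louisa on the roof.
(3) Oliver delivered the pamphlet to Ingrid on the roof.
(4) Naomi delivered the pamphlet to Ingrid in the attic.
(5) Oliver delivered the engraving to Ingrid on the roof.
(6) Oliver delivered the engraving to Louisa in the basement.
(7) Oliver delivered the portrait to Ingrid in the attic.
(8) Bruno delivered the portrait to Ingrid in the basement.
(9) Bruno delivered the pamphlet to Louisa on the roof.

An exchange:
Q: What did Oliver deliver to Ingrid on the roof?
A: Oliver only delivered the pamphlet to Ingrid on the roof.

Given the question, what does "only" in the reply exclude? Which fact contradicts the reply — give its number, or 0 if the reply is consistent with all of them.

5

Answering "What did ...?" puts focus on the thing — here, "the pamphlet".
"Only" then excludes alternative things while the background — agent = Oliver, recipient = Ingrid, setting = on the roof — is held fixed.
Fact (5) shares the background with a different thing (the engraving) — counterexample.
(Fact (2) would refute a reading with focus on the recipient — but that is not what the question asks.)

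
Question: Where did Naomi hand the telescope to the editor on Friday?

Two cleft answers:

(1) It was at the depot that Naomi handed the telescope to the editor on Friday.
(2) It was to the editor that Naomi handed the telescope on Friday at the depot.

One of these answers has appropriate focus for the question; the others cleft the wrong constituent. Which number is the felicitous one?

1

The question word "where" targets the location.
Option (1) clefts "at the depot" — that matches what the question asks about.
Option (2) clefts "to the editor" — the recipient, not what was asked.
So the congruent reply is (1).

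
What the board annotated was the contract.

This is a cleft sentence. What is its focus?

the contract

In a pseudo-cleft "What ... was X", the post-copular constituent X is the focus.
Here the focus is "the contract". The backgrounded (presupposed) material includes "the board".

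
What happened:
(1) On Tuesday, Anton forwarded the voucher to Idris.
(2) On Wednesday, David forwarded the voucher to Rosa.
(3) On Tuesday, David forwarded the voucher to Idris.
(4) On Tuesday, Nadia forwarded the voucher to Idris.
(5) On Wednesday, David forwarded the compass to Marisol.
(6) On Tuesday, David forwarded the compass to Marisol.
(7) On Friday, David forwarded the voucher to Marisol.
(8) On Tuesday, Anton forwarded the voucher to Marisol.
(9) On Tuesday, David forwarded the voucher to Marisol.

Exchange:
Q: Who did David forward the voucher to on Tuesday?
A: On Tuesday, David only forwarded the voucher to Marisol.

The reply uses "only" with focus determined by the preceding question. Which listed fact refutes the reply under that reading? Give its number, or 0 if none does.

Answering "Who did ... to ...?" puts focus on the recipient — here, "Marisol".
"Only" then excludes alternative recipients while the background — David as agent and the voucher as thing and on Tuesday as setting — is held fixed.
Fact (3) shares the background with a different recipient (Idris) — counterexample.
(Fact (6) would refute a reading with focus on the thing — but that is not what the question asks.)

3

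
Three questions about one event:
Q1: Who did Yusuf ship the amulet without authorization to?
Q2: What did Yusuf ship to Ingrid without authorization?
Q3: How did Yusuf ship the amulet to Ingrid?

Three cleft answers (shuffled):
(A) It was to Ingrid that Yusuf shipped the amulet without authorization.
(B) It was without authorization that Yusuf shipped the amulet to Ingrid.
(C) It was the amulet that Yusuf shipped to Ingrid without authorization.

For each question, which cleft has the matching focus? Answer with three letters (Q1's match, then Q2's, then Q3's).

Q1 asks about the recipient; cleft (A) focuses "to Ingrid", which is the recipient — so Q1 → A.
Q2 asks about the direct object; cleft (C) focuses "the amulet", which is the direct object — so Q2 → C.
Q3 asks about the manner; cleft (B) focuses "without authorization", which is the manner — so Q3 → B.
Mapping: Q1→A, Q2→C, Q3→B.

ACB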